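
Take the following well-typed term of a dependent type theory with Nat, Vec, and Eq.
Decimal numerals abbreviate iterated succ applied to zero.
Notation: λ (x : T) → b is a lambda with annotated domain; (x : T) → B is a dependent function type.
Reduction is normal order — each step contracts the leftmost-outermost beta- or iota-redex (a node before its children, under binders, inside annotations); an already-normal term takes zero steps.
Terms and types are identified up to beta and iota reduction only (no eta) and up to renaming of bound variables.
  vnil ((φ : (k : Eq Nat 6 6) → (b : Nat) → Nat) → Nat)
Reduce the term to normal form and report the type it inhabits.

reduced normal form:
  vnil ((φ : (k : Eq Nat 6 6) → (b : Nat) → Nat) → Nat)
the term's type:
  Vec ((φ : (k : Eq Nat 6 6) → (b : Nat) → Nat) → Nat) 0
observation: no redex remains anywhere in the term; it is its own normal form.


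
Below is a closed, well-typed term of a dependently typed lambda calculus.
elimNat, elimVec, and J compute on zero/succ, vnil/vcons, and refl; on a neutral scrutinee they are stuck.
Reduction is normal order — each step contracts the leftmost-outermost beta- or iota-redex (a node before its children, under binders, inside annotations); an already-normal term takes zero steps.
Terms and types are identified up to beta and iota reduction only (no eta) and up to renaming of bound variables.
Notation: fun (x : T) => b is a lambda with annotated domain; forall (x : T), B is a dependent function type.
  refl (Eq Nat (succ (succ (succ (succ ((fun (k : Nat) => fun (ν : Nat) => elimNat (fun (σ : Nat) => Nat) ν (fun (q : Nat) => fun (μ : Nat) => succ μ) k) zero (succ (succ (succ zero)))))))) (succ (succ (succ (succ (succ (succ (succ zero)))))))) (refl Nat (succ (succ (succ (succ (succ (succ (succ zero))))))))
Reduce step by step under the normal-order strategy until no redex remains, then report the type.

normal-order reduction sequence:
  refl (Eq Nat (succ (succ (succ (succ ((fun (k : Nat) => fun (ν : Nat) => elimNat (fun (σ : Nat) => Nat) ν (fun (q : Nat) => fun (μ : Nat) => succ μ) k) zero (succ (succ (succ zero)))))))) (succ (succ (succ (succ (succ (succ (succ zero)))))))) (refl Nat (succ (succ (succ (succ (succ (succ (succ zero))))))))
  ~> refl (Eq Nat (succ (succ (succ (succ ((fun (k : Nat) => elimNat (fun (ν : Nat) => Nat) k (fun (σ : Nat) => fun (q : Nat) => succ q) zero) (succ (succ (succ zero)))))))) (succ (succ (succ (succ (succ (succ (succ zero)))))))) (refl Nat (succ (succ (succ (succ (succ (succ (succ zero))))))))
  ~> refl (Eq Nat (succ (succ (succ (succ (elimNat (fun (k : Nat) => Nat) (succ (succ (succ zero))) (fun (ν : Nat) => fun (σ : Nat) => succ σ) zero))))) (succ (succ (succ (succ (succ (succ (succ zero)))))))) (refl Nat (succ (succ (succ (succ (succ (succ (succ zero))))))))
  ~> refl (Eq Nat (succ (succ (succ (succ (succ (succ (succ zero))))))) (succ (succ (succ (succ (succ (succ (succ zero)))))))) (refl Nat (succ (succ (succ (succ (succ (succ (succ zero))))))))
inferred type:
  Eq (Eq Nat (succ (succ (succ (succ (succ (succ (succ zero))))))) (succ (succ (succ (succ (succ (succ (succ zero)))))))) (refl Nat (succ (succ (succ (succ (succ (succ (succ zero)))))))) (refl Nat (succ (succ (succ (succ (succ (succ (succ zero))))))))


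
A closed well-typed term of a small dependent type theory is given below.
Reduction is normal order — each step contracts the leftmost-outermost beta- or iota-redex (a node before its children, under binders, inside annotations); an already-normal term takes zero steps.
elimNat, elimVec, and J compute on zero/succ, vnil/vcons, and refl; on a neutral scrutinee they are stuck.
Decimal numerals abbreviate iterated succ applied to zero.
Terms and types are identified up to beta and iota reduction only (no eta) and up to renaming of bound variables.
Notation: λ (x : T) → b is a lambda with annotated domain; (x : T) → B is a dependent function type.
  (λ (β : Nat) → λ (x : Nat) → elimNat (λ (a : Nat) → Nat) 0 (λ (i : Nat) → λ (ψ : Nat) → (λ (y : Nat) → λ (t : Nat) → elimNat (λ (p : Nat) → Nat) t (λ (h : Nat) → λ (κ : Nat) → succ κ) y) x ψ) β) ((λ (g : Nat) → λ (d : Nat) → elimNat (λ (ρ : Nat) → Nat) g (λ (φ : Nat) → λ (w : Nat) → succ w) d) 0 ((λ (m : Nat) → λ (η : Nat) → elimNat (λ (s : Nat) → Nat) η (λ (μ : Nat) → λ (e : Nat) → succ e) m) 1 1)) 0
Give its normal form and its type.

resulting normal form:
  0
type:
  Nat
observation: 27 normal-order steps separate the term from its normal form.


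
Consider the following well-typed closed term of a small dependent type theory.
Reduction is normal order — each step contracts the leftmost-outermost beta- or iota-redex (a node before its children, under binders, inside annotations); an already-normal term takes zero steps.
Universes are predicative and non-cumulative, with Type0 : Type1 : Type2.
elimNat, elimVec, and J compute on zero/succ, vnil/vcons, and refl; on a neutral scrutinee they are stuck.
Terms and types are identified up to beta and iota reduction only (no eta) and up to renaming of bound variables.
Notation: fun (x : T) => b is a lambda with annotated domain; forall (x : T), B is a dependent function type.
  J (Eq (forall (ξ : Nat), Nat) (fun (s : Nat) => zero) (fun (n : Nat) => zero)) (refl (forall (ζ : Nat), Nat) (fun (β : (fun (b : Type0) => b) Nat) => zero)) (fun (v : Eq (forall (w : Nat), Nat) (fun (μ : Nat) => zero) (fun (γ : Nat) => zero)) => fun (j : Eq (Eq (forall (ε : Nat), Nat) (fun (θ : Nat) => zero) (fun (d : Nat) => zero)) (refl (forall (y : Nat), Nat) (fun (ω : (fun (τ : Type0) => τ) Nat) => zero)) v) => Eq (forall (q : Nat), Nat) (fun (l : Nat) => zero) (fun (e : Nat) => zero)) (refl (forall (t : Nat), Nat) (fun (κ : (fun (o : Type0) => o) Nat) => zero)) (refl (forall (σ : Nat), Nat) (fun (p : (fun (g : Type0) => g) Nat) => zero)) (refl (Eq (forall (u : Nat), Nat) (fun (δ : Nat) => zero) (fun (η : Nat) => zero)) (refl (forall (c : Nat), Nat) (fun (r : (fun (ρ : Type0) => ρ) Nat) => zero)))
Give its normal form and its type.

reduced normal form:
  refl (forall (ξ : Nat), Nat) (fun (s : Nat) => zero)
type:
  Eq (forall (ξ : Nat), Nat) (fun (s : Nat) => zero) (fun (n : Nat) => zero)
observation: normalization takes exactly 2 steps under the normal-order strategy.


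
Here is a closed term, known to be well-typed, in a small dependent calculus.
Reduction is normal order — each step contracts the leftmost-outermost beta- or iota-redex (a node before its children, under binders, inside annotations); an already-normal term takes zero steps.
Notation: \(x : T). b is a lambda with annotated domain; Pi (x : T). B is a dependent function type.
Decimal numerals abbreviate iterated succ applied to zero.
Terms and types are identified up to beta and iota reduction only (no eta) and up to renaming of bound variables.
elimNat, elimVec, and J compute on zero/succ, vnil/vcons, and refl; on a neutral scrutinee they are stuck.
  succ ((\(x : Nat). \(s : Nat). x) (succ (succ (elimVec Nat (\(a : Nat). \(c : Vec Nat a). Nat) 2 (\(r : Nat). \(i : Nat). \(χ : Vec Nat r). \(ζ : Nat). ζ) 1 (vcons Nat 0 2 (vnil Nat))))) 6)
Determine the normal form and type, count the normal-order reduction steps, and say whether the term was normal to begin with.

resulting normal form:
  5
inferred type:
  Nat
normal-order step count: 8
term was already normal: no
first redex: a beta-redex


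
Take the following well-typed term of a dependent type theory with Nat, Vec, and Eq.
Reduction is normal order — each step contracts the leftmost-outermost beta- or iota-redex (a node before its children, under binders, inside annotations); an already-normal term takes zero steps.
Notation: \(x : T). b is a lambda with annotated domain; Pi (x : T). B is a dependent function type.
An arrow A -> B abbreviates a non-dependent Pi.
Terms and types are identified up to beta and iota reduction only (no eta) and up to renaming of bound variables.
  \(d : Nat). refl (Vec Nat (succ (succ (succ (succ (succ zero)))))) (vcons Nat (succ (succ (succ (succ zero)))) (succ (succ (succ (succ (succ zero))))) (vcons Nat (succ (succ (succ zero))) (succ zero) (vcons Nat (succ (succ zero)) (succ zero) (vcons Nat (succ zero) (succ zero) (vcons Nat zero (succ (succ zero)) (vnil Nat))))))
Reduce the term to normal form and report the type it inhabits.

reduced normal form:
  \(d : Nat). refl (Vec Nat (succ (succ (succ (succ (succ zero)))))) (vcons Nat (succ (succ (succ (succ zero)))) (succ (succ (succ (succ (succ zero))))) (vcons Nat (succ (succ (succ zero))) (succ zero) (vcons Nat (succ (succ zero)) (succ zero) (vcons Nat (succ zero) (succ zero) (vcons Nat zero (succ (succ zero)) (vnil Nat))))))
inferred type:
  Nat -> Eq (Vec Nat (succ (succ (succ (succ (succ zero)))))) (vcons Nat (succ (succ (succ (succ zero)))) (succ (succ (succ (succ (succ zero))))) (vcons Nat (succ (succ (succ zero))) (succ zero) (vcons Nat (succ (succ zero)) (succ zero) (vcons Nat (succ zero) (succ zero) (vcons Nat zero (succ (succ zero)) (vnil Nat)))))) (vcons Nat (succ (succ (succ (succ zero)))) (succ (succ (succ (succ (succ zero))))) (vcons Nat (succ (succ (succ zero))) (succ zero) (vcons Nat (succ (succ zero)) (succ zero) (vcons Nat (succ zero) (succ zero) (vcons Nat zero (succ (succ zero)) (vnil Nat))))))


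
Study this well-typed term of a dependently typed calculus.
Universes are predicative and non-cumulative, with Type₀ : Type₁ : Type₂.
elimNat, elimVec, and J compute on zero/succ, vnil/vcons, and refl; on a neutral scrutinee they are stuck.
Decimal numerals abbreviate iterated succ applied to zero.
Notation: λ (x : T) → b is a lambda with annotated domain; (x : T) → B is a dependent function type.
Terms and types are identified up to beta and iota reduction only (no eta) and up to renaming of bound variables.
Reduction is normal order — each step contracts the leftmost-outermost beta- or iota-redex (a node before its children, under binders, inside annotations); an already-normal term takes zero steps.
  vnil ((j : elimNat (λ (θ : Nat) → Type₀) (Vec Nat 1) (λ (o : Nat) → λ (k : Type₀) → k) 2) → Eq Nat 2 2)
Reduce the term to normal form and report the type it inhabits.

reduced normal form:
  vnil ((j : Vec Nat 1) → Eq Nat 2 2)
the term's type:
  Vec ((j : Vec Nat 1) → Eq Nat 2 2) 0


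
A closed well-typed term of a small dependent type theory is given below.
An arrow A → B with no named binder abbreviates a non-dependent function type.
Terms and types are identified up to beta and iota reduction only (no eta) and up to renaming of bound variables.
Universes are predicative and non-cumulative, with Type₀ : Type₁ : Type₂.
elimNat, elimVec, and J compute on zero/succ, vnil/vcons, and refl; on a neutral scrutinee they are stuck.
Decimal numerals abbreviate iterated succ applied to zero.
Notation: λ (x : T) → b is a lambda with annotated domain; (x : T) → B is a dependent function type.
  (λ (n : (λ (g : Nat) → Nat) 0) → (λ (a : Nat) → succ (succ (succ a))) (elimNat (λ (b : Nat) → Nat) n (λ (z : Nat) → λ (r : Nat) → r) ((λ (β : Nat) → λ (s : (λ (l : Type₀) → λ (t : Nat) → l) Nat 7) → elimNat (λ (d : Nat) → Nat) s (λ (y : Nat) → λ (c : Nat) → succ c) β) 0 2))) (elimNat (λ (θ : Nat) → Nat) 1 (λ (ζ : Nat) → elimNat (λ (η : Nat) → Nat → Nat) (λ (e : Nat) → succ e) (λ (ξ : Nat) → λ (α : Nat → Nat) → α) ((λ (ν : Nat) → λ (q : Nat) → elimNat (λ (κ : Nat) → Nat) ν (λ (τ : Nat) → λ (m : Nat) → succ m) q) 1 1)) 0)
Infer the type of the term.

inferred type:
  Nat


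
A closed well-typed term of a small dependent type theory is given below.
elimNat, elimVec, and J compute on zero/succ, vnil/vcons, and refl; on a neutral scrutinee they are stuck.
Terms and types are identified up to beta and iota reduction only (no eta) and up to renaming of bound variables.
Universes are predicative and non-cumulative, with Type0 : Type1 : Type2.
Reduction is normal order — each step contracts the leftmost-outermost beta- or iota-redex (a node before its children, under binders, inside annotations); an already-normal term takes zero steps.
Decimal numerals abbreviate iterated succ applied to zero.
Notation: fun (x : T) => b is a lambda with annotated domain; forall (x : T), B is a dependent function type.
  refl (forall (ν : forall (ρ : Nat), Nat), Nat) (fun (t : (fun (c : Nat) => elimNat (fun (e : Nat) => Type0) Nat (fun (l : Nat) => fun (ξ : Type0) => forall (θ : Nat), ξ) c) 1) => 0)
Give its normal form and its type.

normal form:
  refl (forall (ν : forall (ρ : Nat), Nat), Nat) (fun (t : forall (c : Nat), Nat) => 0)
type:
  Eq (forall (ν : forall (ρ : Nat), Nat), Nat) (fun (t : forall (c : Nat), Nat) => 0) (fun (e : forall (l : Nat), Nat) => 0)


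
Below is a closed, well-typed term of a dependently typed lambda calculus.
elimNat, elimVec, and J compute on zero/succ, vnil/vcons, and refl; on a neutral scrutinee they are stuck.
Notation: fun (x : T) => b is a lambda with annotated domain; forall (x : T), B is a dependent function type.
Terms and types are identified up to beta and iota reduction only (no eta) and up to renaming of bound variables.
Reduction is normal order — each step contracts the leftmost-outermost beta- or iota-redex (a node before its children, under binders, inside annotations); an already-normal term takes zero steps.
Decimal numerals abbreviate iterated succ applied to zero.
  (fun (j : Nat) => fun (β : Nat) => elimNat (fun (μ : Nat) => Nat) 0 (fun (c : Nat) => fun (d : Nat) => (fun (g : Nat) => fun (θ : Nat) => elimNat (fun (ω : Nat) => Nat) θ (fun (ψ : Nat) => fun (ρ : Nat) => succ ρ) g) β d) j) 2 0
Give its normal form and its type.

resulting normal form:
  0
inferred type:
  Nat
observation: the leftmost-outermost redex is a beta-redex, and normalization takes 15 steps.


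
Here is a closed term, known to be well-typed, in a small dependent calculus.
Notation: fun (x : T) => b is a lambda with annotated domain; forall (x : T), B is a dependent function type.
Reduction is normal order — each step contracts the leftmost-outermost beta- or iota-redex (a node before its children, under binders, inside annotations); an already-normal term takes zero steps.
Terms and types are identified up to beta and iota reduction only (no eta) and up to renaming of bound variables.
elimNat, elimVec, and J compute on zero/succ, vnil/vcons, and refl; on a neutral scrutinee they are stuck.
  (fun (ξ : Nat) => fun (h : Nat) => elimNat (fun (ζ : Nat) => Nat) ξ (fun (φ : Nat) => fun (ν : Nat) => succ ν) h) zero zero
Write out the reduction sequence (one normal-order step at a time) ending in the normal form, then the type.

normal-order reduction sequence:
  (fun (ξ : Nat) => fun (h : Nat) => elimNat (fun (ζ : Nat) => Nat) ξ (fun (φ : Nat) => fun (ν : Nat) => succ ν) h) zero zero
  ~> (fun (ξ : Nat) => elimNat (fun (h : Nat) => Nat) zero (fun (ζ : Nat) => fun (φ : Nat) => succ φ) ξ) zero
  ~> elimNat (fun (ξ : Nat) => Nat) zero (fun (h : Nat) => fun (ζ : Nat) => succ ζ) zero
  ~> zero
inferred type:
  Nat


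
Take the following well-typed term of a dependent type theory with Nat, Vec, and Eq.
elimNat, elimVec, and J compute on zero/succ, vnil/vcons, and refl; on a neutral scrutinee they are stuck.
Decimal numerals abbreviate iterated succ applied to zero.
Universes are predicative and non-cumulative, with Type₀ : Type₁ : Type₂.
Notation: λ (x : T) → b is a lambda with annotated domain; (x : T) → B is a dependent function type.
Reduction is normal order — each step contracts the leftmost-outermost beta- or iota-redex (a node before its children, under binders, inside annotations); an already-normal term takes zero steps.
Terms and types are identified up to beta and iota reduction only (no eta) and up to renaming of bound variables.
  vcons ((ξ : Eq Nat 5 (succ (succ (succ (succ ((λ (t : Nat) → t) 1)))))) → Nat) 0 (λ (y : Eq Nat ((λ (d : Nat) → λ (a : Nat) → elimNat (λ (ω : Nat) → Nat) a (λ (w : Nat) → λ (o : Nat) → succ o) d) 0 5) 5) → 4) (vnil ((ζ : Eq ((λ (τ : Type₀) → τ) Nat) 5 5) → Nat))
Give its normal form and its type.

reduced normal form:
  vcons ((ξ : Eq Nat 5 5) → Nat) 0 (λ (t : Eq Nat 5 5) → 4) (vnil ((y : Eq Nat 5 5) → Nat))
type:
  Vec ((ξ : Eq Nat 5 5) → Nat) 1
observation: normalization takes exactly 5 steps under the normal-order strategy.


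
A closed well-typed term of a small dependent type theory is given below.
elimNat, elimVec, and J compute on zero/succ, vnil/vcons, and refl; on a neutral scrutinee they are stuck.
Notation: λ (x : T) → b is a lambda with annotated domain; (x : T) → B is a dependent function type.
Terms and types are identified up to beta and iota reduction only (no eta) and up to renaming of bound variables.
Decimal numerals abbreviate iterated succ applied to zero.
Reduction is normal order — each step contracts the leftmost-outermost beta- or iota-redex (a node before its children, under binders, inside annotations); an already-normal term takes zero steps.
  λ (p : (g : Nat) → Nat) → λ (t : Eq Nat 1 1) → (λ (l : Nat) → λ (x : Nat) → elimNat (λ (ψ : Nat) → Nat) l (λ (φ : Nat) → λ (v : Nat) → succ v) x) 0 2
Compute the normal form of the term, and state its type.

reduced normal form:
  λ (p : (g : Nat) → Nat) → λ (t : Eq Nat 1 1) → 2
inferred type:
  (p : (g : Nat) → Nat) → (t : Eq Nat 1 1) → Nat
observation: the leftmost-outermost redex is a beta-redex, and normalization takes 9 steps.


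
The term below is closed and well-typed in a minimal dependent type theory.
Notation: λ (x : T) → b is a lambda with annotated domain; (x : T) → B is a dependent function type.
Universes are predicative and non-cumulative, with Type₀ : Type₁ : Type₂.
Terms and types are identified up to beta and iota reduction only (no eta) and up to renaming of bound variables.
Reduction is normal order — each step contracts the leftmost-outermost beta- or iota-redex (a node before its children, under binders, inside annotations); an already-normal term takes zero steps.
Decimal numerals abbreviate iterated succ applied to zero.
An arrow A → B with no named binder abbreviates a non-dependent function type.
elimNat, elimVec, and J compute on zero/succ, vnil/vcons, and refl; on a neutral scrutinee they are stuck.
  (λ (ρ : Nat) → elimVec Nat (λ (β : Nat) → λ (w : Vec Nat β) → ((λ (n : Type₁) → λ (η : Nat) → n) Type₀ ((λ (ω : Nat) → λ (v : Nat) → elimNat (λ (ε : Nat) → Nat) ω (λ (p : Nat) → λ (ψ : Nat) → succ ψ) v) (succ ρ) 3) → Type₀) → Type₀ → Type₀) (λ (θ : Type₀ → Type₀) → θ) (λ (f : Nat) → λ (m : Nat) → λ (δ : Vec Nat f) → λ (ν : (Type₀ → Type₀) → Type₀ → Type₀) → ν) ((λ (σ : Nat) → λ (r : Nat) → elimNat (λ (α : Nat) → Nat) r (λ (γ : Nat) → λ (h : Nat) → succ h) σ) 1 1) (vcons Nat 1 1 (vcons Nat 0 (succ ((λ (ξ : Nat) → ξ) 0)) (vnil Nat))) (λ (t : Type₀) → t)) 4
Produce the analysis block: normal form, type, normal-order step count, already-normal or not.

normal form:
  λ (ρ : Type₀) → ρ
type:
  Type₀ → Type₀
steps to reach normal form (normal order): 13
already normal: no
first contracted redex: a beta-redex


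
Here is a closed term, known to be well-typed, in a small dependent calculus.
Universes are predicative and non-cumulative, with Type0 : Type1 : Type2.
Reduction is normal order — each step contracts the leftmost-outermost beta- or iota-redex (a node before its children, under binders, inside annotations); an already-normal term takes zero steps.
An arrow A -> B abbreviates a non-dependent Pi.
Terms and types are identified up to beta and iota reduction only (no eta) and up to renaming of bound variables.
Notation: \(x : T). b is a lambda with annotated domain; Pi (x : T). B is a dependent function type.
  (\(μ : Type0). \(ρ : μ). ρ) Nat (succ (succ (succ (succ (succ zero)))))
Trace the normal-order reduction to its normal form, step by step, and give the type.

reduction (normal order):
  (\(μ : Type0). \(ρ : μ). ρ) Nat (succ (succ (succ (succ (succ zero)))))
  ~> (\(μ : Nat). μ) (succ (succ (succ (succ (succ zero)))))
  ~> succ (succ (succ (succ (succ zero))))
type:
  Nat


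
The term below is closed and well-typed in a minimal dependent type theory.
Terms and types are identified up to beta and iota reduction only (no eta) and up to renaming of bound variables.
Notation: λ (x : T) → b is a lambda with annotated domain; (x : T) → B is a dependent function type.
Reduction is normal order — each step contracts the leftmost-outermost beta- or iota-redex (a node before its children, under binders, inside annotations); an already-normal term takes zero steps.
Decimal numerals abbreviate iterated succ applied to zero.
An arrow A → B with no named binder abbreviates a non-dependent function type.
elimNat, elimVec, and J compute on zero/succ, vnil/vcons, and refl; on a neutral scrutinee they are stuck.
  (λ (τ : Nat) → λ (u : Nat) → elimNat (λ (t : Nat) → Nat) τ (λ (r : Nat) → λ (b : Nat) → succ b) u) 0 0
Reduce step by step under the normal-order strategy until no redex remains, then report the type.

normal-order reduction:
  (λ (τ : Nat) → λ (u : Nat) → elimNat (λ (t : Nat) → Nat) τ (λ (r : Nat) → λ (b : Nat) → succ b) u) 0 0
  ~> (λ (τ : Nat) → elimNat (λ (u : Nat) → Nat) 0 (λ (t : Nat) → λ (r : Nat) → succ r) τ) 0
  ~> elimNat (λ (τ : Nat) → Nat) 0 (λ (u : Nat) → λ (t : Nat) → succ t) 0
  ~> 0
the term's type:
  Nat


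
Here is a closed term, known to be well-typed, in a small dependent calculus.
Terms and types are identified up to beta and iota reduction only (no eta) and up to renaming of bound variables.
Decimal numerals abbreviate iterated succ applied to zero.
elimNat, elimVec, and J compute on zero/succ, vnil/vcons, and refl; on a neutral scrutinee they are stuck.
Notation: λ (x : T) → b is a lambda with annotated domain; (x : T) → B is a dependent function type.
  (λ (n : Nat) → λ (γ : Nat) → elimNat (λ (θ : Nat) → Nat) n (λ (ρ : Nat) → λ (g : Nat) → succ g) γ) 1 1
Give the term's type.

inferred type:
  Nat


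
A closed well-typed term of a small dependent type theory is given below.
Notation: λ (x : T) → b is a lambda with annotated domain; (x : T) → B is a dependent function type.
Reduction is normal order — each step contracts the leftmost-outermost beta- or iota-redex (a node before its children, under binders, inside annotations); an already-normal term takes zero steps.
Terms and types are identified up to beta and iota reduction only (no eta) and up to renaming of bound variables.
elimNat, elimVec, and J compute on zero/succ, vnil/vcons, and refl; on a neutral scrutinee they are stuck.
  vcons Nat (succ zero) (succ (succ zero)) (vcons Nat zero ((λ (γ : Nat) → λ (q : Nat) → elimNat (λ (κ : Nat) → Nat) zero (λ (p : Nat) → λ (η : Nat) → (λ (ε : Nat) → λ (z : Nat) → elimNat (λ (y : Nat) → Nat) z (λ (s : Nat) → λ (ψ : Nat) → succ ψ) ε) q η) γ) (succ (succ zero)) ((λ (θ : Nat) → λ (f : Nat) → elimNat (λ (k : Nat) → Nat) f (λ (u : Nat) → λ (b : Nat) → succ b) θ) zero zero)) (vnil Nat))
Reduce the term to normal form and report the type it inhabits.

resulting normal form:
  vcons Nat (succ zero) (succ (succ zero)) (vcons Nat zero zero (vnil Nat))
type:
  Vec Nat (succ (succ zero))
observation: reduction starts at a beta-redex, and 21 normal-order steps reach the normal form.


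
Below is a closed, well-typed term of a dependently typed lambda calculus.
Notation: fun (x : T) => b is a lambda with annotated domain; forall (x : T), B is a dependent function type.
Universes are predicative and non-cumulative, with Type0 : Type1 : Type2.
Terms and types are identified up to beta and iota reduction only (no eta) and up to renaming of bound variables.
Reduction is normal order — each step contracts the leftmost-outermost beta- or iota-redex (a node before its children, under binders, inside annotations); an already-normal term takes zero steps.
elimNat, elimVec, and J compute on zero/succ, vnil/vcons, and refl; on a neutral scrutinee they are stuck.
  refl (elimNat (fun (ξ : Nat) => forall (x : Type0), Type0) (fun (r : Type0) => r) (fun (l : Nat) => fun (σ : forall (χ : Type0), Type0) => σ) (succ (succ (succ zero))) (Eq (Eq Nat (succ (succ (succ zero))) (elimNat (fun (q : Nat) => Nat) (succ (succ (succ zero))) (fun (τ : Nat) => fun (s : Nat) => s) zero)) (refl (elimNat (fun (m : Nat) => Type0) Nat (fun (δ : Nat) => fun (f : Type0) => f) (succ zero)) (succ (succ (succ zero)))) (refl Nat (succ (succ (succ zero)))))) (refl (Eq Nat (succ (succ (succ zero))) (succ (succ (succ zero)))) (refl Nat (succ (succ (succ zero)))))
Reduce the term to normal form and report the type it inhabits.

resulting normal form:
  refl (Eq (Eq Nat (succ (succ (succ zero))) (succ (succ (succ zero)))) (refl Nat (succ (succ (succ zero)))) (refl Nat (succ (succ (succ zero))))) (refl (Eq Nat (succ (succ (succ zero))) (succ (succ (succ zero)))) (refl Nat (succ (succ (succ zero)))))
type:
  Eq (Eq (Eq Nat (succ (succ (succ zero))) (succ (succ (succ zero)))) (refl Nat (succ (succ (succ zero)))) (refl Nat (succ (succ (succ zero))))) (refl (Eq Nat (succ (succ (succ zero))) (succ (succ (succ zero)))) (refl Nat (succ (succ (succ zero))))) (refl (Eq Nat (succ (succ (succ zero))) (succ (succ (succ zero)))) (refl Nat (succ (succ (succ zero)))))


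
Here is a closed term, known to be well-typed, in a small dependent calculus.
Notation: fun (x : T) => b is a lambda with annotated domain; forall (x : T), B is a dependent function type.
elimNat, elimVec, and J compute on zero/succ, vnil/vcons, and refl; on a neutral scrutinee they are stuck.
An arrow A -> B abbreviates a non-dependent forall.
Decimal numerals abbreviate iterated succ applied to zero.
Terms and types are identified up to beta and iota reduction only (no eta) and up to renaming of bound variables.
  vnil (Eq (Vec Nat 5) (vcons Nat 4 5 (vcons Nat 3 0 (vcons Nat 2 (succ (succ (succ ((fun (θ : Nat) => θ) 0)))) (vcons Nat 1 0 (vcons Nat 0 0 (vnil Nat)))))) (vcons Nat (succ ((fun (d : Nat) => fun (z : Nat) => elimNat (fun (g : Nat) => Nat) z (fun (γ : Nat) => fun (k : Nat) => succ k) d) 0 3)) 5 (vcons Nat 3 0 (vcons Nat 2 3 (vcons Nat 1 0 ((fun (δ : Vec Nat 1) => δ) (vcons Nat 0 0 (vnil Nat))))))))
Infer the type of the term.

the term's type:
  Vec (Eq (Vec Nat 5) (vcons Nat 4 5 (vcons Nat 3 0 (vcons Nat 2 3 (vcons Nat 1 0 (vcons Nat 0 0 (vnil Nat)))))) (vcons Nat 4 5 (vcons Nat 3 0 (vcons Nat 2 3 (vcons Nat 1 0 (vcons Nat 0 0 (vnil Nat))))))) 0


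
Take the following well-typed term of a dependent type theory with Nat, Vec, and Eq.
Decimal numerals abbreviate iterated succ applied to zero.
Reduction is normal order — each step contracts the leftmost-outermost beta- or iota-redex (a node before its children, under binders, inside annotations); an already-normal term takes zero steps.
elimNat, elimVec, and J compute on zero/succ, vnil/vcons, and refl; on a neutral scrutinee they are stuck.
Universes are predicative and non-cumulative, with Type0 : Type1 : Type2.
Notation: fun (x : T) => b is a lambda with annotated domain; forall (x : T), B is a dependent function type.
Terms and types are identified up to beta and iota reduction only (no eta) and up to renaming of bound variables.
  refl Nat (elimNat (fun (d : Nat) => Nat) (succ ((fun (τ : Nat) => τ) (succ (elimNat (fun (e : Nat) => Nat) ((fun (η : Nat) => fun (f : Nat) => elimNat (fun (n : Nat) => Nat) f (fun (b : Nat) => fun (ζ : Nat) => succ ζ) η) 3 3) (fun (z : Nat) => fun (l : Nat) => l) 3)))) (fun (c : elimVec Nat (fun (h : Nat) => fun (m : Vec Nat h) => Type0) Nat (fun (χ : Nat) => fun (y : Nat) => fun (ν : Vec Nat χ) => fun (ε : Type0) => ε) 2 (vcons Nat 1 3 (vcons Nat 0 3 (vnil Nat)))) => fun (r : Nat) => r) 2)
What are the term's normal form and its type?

resulting normal form:
  refl Nat 8
the term's type:
  Eq Nat 8 8
observation: the first redex contracted is an elimNat iota-redex; the normal form is reached in 30 normal-order steps.


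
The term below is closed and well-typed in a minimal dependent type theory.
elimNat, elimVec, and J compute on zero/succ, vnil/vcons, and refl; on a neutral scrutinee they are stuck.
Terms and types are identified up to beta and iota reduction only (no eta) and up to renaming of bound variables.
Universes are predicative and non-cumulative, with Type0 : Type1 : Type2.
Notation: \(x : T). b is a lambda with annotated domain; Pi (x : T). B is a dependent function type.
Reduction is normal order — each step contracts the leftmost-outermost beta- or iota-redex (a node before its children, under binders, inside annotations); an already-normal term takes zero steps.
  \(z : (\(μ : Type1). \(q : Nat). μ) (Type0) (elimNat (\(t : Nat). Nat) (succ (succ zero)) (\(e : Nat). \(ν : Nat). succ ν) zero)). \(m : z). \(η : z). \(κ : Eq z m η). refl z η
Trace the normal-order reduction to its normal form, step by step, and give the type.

normal-order reduction sequence:
  \(z : (\(μ : Type1). \(q : Nat). μ) (Type0) (elimNat (\(t : Nat). Nat) (succ (succ zero)) (\(e : Nat). \(ν : Nat). succ ν) zero)). \(m : z). \(η : z). \(κ : Eq z m η). refl z η
  ~> \(z : (\(μ : Nat). Type0) (elimNat (\(q : Nat). Nat) (succ (succ zero)) (\(t : Nat). \(e : Nat). succ e) zero)). \(ν : z). \(m : z). \(η : Eq z ν m). refl z m
  ~> \(z : Type0). \(μ : z). \(q : z). \(t : Eq z μ q). refl z q
inferred type:
  Pi (z : Type0). Pi (μ : z). Pi (q : z). Pi (t : Eq z μ q). Eq z q q


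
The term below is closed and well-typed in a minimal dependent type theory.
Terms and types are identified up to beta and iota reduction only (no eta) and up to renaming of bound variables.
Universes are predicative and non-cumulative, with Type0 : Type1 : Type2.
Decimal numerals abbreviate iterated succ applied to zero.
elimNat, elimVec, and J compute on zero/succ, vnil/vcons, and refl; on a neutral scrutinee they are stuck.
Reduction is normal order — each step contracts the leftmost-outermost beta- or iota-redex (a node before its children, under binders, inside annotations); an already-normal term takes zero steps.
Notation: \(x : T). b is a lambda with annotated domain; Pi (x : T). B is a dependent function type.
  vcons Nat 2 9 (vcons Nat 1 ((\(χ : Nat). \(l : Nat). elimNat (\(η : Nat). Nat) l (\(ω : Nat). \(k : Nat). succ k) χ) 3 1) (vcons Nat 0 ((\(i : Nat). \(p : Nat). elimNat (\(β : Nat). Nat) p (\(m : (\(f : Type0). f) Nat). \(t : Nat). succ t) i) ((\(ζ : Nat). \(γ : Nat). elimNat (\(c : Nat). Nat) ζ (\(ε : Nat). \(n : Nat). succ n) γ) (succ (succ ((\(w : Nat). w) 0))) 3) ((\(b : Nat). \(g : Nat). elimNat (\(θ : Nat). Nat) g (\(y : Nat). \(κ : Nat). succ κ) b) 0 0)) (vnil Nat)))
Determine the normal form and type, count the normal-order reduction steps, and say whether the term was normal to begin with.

normal form:
  vcons Nat 2 9 (vcons Nat 1 4 (vcons Nat 0 5 (vnil Nat)))
inferred type:
  Vec Nat 3
normal-order step count: 47
term was already normal: no
first contracted redex: a beta-redex


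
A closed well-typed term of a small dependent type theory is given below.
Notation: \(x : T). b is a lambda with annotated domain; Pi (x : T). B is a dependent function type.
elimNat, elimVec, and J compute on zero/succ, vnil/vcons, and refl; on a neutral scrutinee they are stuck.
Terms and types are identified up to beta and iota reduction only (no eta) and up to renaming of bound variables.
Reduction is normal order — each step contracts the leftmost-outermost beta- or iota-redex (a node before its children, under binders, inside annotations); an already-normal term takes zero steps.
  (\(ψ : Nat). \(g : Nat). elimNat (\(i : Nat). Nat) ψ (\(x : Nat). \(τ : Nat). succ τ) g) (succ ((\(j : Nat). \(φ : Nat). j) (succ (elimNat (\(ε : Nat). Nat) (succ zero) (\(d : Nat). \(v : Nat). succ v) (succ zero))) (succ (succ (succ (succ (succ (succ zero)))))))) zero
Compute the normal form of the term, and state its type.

normal form:
  succ (succ (succ (succ zero)))
the term's type:
  Nat


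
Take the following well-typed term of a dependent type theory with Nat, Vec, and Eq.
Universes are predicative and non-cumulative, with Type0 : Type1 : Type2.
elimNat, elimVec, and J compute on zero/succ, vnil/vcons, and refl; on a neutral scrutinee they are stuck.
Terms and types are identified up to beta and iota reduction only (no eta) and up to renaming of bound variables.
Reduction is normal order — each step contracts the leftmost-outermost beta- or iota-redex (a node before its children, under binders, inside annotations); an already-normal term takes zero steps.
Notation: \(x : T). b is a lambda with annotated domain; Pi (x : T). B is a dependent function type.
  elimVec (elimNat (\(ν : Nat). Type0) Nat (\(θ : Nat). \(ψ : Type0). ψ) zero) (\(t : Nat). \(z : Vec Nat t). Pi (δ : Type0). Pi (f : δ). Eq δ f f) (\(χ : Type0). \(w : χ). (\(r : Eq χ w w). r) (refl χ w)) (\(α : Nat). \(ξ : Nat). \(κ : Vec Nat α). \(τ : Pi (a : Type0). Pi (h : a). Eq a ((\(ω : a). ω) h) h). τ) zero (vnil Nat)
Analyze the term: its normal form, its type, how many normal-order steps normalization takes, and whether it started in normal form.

reduced normal form:
  \(ν : Type0). \(θ : ν). refl ν θ
inferred type:
  Pi (ν : Type0). Pi (θ : ν). Eq ν θ θ
normal-order step count: 2
started in normal form: no
first redex: an elimVec iota-redex


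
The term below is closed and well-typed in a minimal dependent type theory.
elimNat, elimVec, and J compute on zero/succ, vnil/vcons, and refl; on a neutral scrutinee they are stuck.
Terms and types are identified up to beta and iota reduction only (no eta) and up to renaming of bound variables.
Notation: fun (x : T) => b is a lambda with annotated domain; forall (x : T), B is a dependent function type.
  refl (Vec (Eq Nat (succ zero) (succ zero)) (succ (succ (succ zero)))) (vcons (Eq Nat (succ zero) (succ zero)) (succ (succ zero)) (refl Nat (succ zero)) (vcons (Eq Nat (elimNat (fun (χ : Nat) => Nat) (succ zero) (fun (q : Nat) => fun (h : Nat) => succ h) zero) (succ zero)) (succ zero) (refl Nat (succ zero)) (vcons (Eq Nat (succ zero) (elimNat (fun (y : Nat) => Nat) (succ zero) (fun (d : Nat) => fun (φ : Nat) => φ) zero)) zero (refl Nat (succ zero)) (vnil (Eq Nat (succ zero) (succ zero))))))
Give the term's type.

type:
  Eq (Vec (Eq Nat (succ zero) (succ zero)) (succ (succ (succ zero)))) (vcons (Eq Nat (succ zero) (succ zero)) (succ (succ zero)) (refl Nat (succ zero)) (vcons (Eq Nat (succ zero) (succ zero)) (succ zero) (refl Nat (succ zero)) (vcons (Eq Nat (succ zero) (succ zero)) zero (refl Nat (succ zero)) (vnil (Eq Nat (succ zero) (succ zero)))))) (vcons (Eq Nat (succ zero) (succ zero)) (succ (succ zero)) (refl Nat (succ zero)) (vcons (Eq Nat (succ zero) (succ zero)) (succ zero) (refl Nat (succ zero)) (vcons (Eq Nat (succ zero) (succ zero)) zero (refl Nat (succ zero)) (vnil (Eq Nat (succ zero) (succ zero))))))


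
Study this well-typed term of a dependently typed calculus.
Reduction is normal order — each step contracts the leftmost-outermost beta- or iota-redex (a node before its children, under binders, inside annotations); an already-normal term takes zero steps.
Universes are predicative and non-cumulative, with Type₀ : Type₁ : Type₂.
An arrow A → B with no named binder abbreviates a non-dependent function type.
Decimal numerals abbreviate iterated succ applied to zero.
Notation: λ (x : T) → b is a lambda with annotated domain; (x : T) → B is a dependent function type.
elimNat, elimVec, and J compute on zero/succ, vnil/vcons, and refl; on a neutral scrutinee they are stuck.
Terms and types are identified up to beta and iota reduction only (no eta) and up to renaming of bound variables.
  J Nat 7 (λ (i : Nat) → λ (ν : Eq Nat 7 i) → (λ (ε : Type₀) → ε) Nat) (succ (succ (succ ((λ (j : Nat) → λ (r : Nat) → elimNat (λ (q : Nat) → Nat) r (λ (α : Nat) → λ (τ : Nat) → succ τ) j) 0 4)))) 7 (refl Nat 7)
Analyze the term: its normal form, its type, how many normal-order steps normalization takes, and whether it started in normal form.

reduced normal form:
  7
the term's type:
  Nat
normal-order step count: 4
term was already normal: no
first redex: a J iota-redex


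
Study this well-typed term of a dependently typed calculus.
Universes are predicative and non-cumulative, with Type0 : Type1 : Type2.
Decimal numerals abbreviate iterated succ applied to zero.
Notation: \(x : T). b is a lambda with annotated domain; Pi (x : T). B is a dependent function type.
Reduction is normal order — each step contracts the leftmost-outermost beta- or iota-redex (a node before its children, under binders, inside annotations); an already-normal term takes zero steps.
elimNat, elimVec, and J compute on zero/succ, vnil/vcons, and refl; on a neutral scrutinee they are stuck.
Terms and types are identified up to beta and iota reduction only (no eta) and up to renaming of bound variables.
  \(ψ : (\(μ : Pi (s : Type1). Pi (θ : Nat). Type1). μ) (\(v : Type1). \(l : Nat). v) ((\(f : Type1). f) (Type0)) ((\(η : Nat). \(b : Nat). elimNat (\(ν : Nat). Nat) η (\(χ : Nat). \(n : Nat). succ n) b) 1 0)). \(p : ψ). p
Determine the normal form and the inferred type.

resulting normal form:
  \(ψ : Type0). \(μ : ψ). μ
inferred type:
  Pi (ψ : Type0). Pi (μ : ψ). ψ
observation: normalization takes exactly 4 steps under the normal-order strategy.


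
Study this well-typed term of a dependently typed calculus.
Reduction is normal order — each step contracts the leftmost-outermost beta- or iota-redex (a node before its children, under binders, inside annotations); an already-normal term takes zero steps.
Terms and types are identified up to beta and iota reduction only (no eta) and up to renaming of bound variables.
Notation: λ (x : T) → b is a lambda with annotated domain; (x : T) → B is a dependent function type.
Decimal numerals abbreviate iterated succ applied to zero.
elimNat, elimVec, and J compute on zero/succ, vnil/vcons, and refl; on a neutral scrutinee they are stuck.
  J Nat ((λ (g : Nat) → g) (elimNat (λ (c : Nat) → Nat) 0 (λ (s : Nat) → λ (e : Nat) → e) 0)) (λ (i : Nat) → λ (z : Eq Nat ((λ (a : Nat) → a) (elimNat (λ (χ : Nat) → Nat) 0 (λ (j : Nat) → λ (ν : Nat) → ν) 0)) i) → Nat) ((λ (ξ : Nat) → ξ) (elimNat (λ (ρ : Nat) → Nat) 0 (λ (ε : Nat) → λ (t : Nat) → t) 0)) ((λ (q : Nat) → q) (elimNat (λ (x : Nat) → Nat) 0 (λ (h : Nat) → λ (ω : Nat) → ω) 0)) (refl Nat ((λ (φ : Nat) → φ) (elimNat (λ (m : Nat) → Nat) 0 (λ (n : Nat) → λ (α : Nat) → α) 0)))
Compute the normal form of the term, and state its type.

resulting normal form:
  0
type:
  Nat
observation: contracting a J iota-redex first, the term normalizes in 3 steps.


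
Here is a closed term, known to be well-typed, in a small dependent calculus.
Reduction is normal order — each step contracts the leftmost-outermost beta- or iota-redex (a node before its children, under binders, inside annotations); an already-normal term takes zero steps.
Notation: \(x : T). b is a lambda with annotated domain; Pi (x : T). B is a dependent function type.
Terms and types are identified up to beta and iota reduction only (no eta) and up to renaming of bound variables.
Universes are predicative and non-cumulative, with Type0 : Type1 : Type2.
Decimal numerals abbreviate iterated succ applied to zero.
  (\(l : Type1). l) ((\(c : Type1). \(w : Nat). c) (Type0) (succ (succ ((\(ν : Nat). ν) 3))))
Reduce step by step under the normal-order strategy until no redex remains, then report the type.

reduction (normal order):
  (\(l : Type1). l) ((\(c : Type1). \(w : Nat). c) (Type0) (succ (succ ((\(ν : Nat). ν) 3))))
  ~> (\(l : Type1). \(c : Nat). l) (Type0) (succ (succ ((\(w : Nat). w) 3)))
  ~> (\(l : Nat). Type0) (succ (succ ((\(c : Nat). c) 3)))
  ~> Type0
the term's type:
  Type1


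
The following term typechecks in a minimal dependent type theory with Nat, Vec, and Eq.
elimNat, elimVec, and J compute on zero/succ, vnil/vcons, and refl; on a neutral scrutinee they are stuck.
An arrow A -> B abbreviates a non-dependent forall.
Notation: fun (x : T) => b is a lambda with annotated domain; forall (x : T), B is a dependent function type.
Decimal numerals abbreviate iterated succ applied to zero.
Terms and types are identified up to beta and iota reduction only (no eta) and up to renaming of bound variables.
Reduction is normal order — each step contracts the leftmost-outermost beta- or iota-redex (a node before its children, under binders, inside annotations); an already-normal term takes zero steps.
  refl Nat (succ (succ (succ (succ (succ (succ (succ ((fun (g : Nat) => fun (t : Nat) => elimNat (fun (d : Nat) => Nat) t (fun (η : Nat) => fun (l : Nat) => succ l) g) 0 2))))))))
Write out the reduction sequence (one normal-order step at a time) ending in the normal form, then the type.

reduction (normal order):
  refl Nat (succ (succ (succ (succ (succ (succ (succ ((fun (g : Nat) => fun (t : Nat) => elimNat (fun (d : Nat) => Nat) t (fun (η : Nat) => fun (l : Nat) => succ l) g) 0 2))))))))
  ~> refl Nat (succ (succ (succ (succ (succ (succ (succ ((fun (g : Nat) => elimNat (fun (t : Nat) => Nat) g (fun (d : Nat) => fun (η : Nat) => succ η) 0) 2))))))))
  ~> refl Nat (succ (succ (succ (succ (succ (succ (succ (elimNat (fun (g : Nat) => Nat) 2 (fun (t : Nat) => fun (d : Nat) => succ d) 0))))))))
  ~> refl Nat 9
the term's type:
  Eq Nat 9 9
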